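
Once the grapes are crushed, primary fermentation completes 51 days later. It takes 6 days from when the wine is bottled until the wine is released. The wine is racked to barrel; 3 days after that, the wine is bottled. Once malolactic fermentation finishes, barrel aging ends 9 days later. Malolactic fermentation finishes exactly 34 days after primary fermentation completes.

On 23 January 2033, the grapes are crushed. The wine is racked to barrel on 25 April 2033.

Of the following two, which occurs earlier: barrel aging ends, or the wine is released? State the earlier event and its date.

The grapes are crushed: Jan 23, 2033.
Primary fermentation completes: Jan 23, 2033 + 51 days = Mar 15, 2033.
Malolactic fermentation finishes: Mar 15, 2033 + 34 days = Apr 18, 2033.
Barrel aging ends: Apr 18, 2033 + 9 days = Apr 27, 2033.
The wine is racked to barrel: Apr 25, 2033.
The wine is bottled: Apr 25, 2033 + 3 days = Apr 28, 2033.
The wine is released: Apr 28, 2033 + 6 days = May 4, 2033.
Comparing: barrel aging ends on Apr 27, 2033 vs the wine is released on May 4, 2033. Earlier: barrel aging ends.

Barrel aging ends — 27 April 2033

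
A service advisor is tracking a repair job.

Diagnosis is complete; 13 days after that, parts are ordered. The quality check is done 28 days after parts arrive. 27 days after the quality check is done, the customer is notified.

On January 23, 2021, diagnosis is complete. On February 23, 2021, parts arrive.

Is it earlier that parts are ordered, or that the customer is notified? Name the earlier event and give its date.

Parts are ordered — February 5, 2021

Diagnosis is complete: Jan 23, 2021.
Parts are ordered: Jan 23, 2021 + 13 days = Feb 5, 2021.
Parts arrive: Feb 23, 2021.
The quality check is done: Feb 23, 2021 + 28 days = Mar 23, 2021.
The customer is notified: Mar 23, 2021 + 27 days = Apr 19, 2021.
Comparing: parts are ordered on Feb 5, 2021 vs the customer is notified on Apr 19, 2021. Earlier: parts are ordered.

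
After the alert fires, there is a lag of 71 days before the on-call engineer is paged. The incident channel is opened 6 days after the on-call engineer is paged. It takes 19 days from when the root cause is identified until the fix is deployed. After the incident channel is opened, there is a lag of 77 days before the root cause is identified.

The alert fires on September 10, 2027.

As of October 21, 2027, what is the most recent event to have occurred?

The alert fires

The alert fires: Sep 10, 2027.
The on-call engineer is paged: Sep 10, 2027 + 71 days = Nov 20, 2027.
The incident channel is opened: Nov 20, 2027 + 6 days = Nov 26, 2027.
The root cause is identified: Nov 26, 2027 + 77 days = Feb 11, 2028.
The fix is deployed: Feb 11, 2028 + 19 days = Mar 1, 2028.
Oct 21, 2027 falls between when the alert fires (Sep 10, 2027) and when the on-call engineer is paged (Nov 20, 2027).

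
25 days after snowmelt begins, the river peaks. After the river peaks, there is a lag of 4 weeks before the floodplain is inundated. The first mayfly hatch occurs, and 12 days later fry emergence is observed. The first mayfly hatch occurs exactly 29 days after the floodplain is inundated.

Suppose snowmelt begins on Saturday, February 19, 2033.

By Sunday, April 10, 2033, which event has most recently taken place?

The river peaks

Snowmelt begins: Feb 19, 2033.
The river peaks: Feb 19, 2033 + 25 days = Mar 16, 2033.
The floodplain is inundated: Mar 16, 2033 + 4 weeks = Apr 13, 2033.
The first mayfly hatch occurs: Apr 13, 2033 + 29 days = May 12, 2033.
Fry emergence is observed: May 12, 2033 + 12 days = May 24, 2033.
Apr 10, 2033 falls between when the river peaks (Mar 16, 2033) and when the floodplain is inundated (Apr 13, 2033).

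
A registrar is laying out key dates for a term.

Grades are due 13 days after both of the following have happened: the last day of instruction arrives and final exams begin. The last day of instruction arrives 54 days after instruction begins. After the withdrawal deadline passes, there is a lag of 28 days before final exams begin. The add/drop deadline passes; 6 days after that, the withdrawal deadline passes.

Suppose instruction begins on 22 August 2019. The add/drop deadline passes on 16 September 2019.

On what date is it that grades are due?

2 November 2019

Instruction begins: Aug 22, 2019.
The last day of instruction arrives: Aug 22, 2019 + 54 days = Oct 15, 2019.
The add/drop deadline passes: Sep 16, 2019.
The withdrawal deadline passes: Sep 16, 2019 + 6 days = Sep 22, 2019.
Final exams begin: Sep 22, 2019 + 28 days = Oct 20, 2019.
Both prerequisites met — the last day of instruction arrives (Oct 15, 2019), final exams begin (Oct 20, 2019); the later is Oct 20, 2019.
Grades are due: Oct 20, 2019 + 13 days = Nov 2, 2019.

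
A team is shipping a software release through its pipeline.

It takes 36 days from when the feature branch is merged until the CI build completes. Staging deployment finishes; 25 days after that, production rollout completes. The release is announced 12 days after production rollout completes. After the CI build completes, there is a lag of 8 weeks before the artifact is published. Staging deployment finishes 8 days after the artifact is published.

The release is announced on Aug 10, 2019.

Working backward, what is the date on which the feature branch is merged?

The release is announced: Aug 10, 2019.
Production rollout completes: Aug 10, 2019 − 12 days = Jul 29, 2019.
Staging deployment finishes: Jul 29, 2019 − 25 days = Jul 4, 2019.
The artifact is published: Jul 4, 2019 − 8 days = Jun 26, 2019.
The CI build completes: Jun 26, 2019 − 8 weeks = May 1, 2019.
The feature branch is merged: May 1, 2019 − 36 days = Mar 26, 2019.

Mar 26, 2019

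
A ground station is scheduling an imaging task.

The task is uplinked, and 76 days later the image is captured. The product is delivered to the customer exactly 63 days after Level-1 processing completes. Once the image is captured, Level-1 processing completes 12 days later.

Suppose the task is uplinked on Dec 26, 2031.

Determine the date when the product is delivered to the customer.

May 25, 2032

The task is uplinked: Dec 26, 2031.
The image is captured: Dec 26, 2031 + 76 days = Mar 11, 2032.
Level-1 processing completes: Mar 11, 2032 + 12 days = Mar 23, 2032.
The product is delivered to the customer: Mar 23, 2032 + 63 days = May 25, 2032.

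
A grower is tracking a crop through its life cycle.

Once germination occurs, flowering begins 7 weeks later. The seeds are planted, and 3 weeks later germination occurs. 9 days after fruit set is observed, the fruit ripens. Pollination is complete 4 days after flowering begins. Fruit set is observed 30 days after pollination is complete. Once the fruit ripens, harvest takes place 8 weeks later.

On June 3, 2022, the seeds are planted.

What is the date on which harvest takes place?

November 19, 2022

The seeds are planted: Jun 3, 2022.
Germination occurs: Jun 3, 2022 + 3 weeks = Jun 24, 2022.
Flowering begins: Jun 24, 2022 + 7 weeks = Aug 12, 2022.
Pollination is complete: Aug 12, 2022 + 4 days = Aug 16, 2022.
Fruit set is observed: Aug 16, 2022 + 30 days = Sep 15, 2022.
The fruit ripens: Sep 15, 2022 + 9 days = Sep 24, 2022.
Harvest takes place: Sep 24, 2022 + 8 weeks = Nov 19, 2022.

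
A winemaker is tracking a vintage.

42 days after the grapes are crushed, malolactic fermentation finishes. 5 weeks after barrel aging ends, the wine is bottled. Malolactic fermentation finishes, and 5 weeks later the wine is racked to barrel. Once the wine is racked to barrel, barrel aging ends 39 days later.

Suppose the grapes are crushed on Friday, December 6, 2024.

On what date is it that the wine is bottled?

Tuesday, May 6, 2025

The grapes are crushed: Dec 6, 2024.
Malolactic fermentation finishes: Dec 6, 2024 + 42 days = Jan 17, 2025.
The wine is racked to barrel: Jan 17, 2025 + 5 weeks = Feb 21, 2025.
Barrel aging ends: Feb 21, 2025 + 39 days = Apr 1, 2025.
The wine is bottled: Apr 1, 2025 + 5 weeks = May 6, 2025.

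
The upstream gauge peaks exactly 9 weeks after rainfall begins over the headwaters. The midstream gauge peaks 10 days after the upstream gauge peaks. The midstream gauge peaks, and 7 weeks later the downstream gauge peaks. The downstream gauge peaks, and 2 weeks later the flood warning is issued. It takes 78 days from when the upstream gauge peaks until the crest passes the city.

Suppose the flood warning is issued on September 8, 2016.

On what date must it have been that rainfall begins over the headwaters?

The flood warning is issued: Sep 8, 2016.
The downstream gauge peaks: Sep 8, 2016 − 2 weeks = Aug 25, 2016.
The midstream gauge peaks: Aug 25, 2016 − 7 weeks = Jul 7, 2016.
The upstream gauge peaks: Jul 7, 2016 − 10 days = Jun 27, 2016.
Rainfall begins over the headwaters: Jun 27, 2016 − 9 weeks = Apr 25, 2016.

April 25, 2016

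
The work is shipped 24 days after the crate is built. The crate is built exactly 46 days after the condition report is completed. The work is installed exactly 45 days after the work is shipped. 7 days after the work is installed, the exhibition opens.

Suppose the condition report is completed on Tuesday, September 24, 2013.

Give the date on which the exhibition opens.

The condition report is completed: Sep 24, 2013.
The crate is built: Sep 24, 2013 + 46 days = Nov 9, 2013.
The work is shipped: Nov 9, 2013 + 24 days = Dec 3, 2013.
The work is installed: Dec 3, 2013 + 45 days = Jan 17, 2014.
The exhibition opens: Jan 17, 2014 + 7 days = Jan 24, 2014.

Friday, January 24, 2014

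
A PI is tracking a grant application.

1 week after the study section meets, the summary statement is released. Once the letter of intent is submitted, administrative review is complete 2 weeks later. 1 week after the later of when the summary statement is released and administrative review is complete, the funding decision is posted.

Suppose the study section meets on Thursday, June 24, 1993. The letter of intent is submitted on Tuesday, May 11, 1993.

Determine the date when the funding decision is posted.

The study section meets: Jun 24, 1993.
The summary statement is released: Jun 24, 1993 + 1 week = Jul 1, 1993.
The letter of intent is submitted: May 11, 1993.
Administrative review is complete: May 11, 1993 + 2 weeks = May 25, 1993.
Both prerequisites met — the summary statement is released (Jul 1, 1993), administrative review is complete (May 25, 1993); the later is Jul 1, 1993.
The funding decision is posted: Jul 1, 1993 + 1 week = Jul 8, 1993.

Thursday, July 8, 1993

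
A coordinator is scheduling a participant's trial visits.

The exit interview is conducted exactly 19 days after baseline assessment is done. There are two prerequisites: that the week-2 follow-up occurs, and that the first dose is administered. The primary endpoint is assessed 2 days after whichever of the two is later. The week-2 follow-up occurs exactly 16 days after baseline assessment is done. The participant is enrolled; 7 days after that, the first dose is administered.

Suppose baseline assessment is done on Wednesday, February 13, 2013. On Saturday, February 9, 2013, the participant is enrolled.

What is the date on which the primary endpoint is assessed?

Sunday, March 3, 2013

Baseline assessment is done: Feb 13, 2013.
The week-2 follow-up occurs: Feb 13, 2013 + 16 days = Mar 1, 2013.
The participant is enrolled: Feb 9, 2013.
The first dose is administered: Feb 9, 2013 + 7 days = Feb 16, 2013.
Both prerequisites met — the week-2 follow-up occurs (Mar 1, 2013), the first dose is administered (Feb 16, 2013); the later is Mar 1, 2013.
The primary endpoint is assessed: Mar 1, 2013 + 2 days = Mar 3, 2013.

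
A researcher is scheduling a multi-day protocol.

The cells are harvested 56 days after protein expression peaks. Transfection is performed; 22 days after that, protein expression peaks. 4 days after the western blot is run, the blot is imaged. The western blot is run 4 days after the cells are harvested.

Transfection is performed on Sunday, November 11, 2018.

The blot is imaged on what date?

Transfection is performed: Nov 11, 2018.
Protein expression peaks: Nov 11, 2018 + 22 days = Dec 3, 2018.
The cells are harvested: Dec 3, 2018 + 56 days = Jan 28, 2019.
The western blot is run: Jan 28, 2019 + 4 days = Feb 1, 2019.
The blot is imaged: Feb 1, 2019 + 4 days = Feb 5, 2019.

Tuesday, February 5, 2019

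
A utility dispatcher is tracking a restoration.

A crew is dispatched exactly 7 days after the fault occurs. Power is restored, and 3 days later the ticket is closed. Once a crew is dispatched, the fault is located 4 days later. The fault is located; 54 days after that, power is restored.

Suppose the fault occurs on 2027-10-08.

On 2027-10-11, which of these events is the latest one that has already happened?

The fault occurs: Oct 8, 2027.
A crew is dispatched: Oct 8, 2027 + 7 days = Oct 15, 2027.
The fault is located: Oct 15, 2027 + 4 days = Oct 19, 2027.
Power is restored: Oct 19, 2027 + 54 days = Dec 12, 2027.
The ticket is closed: Dec 12, 2027 + 3 days = Dec 15, 2027.
Oct 11, 2027 falls between when the fault occurs (Oct 8, 2027) and when a crew is dispatched (Oct 15, 2027).

The fault occurs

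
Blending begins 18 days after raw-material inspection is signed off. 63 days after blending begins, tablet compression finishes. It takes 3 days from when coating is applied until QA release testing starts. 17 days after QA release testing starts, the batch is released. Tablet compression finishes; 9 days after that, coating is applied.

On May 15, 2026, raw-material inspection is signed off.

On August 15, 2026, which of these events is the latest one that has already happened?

Raw-material inspection is signed off: May 15, 2026.
Blending begins: May 15, 2026 + 18 days = Jun 2, 2026.
Tablet compression finishes: Jun 2, 2026 + 63 days = Aug 4, 2026.
Coating is applied: Aug 4, 2026 + 9 days = Aug 13, 2026.
QA release testing starts: Aug 13, 2026 + 3 days = Aug 16, 2026.
The batch is released: Aug 16, 2026 + 17 days = Sep 2, 2026.
Aug 15, 2026 falls between when coating is applied (Aug 13, 2026) and when QA release testing starts (Aug 16, 2026).

Coating is applied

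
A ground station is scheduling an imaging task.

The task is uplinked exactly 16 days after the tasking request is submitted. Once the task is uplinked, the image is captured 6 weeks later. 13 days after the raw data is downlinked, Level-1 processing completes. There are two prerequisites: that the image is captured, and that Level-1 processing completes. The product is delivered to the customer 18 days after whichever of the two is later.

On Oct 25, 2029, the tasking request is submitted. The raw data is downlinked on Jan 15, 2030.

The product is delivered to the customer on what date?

The tasking request is submitted: Oct 25, 2029.
The task is uplinked: Oct 25, 2029 + 16 days = Nov 10, 2029.
The image is captured: Nov 10, 2029 + 6 weeks = Dec 22, 2029.
The raw data is downlinked: Jan 15, 2030.
Level-1 processing completes: Jan 15, 2030 + 13 days = Jan 28, 2030.
Both prerequisites met — the image is captured (Dec 22, 2029), Level-1 processing completes (Jan 28, 2030); the later is Jan 28, 2030.
The product is delivered to the customer: Jan 28, 2030 + 18 days = Feb 15, 2030.

Feb 15, 2030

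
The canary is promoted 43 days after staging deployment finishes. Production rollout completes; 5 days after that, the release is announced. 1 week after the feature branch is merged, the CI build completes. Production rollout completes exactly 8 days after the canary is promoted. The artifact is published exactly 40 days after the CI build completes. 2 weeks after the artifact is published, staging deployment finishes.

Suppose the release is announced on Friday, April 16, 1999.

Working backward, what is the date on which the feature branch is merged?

The release is announced: Apr 16, 1999.
Production rollout completes: Apr 16, 1999 − 5 days = Apr 11, 1999.
The canary is promoted: Apr 11, 1999 − 8 days = Apr 3, 1999.
Staging deployment finishes: Apr 3, 1999 − 43 days = Feb 19, 1999.
The artifact is published: Feb 19, 1999 − 2 weeks = Feb 5, 1999.
The CI build completes: Feb 5, 1999 − 40 days = Dec 27, 1998.
The feature branch is merged: Dec 27, 1998 − 1 week = Dec 20, 1998.

Sunday, December 20, 1998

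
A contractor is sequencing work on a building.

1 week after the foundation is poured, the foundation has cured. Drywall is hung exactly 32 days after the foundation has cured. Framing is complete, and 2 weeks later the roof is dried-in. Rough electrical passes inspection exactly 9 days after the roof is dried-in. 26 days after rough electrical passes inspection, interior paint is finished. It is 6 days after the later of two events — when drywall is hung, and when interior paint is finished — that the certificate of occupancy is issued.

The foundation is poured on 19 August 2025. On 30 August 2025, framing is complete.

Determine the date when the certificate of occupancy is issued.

24 October 2025

The foundation is poured: Aug 19, 2025.
The foundation has cured: Aug 19, 2025 + 1 week = Aug 26, 2025.
Drywall is hung: Aug 26, 2025 + 32 days = Sep 27, 2025.
Framing is complete: Aug 30, 2025.
The roof is dried-in: Aug 30, 2025 + 2 weeks = Sep 13, 2025.
Rough electrical passes inspection: Sep 13, 2025 + 9 days = Sep 22, 2025.
Interior paint is finished: Sep 22, 2025 + 26 days = Oct 18, 2025.
Both prerequisites met — drywall is hung (Sep 27, 2025), interior paint is finished (Oct 18, 2025); the later is Oct 18, 2025.
The certificate of occupancy is issued: Oct 18, 2025 + 6 days = Oct 24, 2025.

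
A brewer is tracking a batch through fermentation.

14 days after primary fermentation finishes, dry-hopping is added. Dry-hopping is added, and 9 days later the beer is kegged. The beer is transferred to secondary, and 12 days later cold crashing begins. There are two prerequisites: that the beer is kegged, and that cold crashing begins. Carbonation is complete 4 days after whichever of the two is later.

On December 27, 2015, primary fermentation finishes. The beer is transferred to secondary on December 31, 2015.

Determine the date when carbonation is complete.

January 23, 2016

Primary fermentation finishes: Dec 27, 2015.
Dry-hopping is added: Dec 27, 2015 + 14 days = Jan 10, 2016.
The beer is kegged: Jan 10, 2016 + 9 days = Jan 19, 2016.
The beer is transferred to secondary: Dec 31, 2015.
Cold crashing begins: Dec 31, 2015 + 12 days = Jan 12, 2016.
Both prerequisites met — the beer is kegged (Jan 19, 2016), cold crashing begins (Jan 12, 2016); the later is Jan 19, 2016.
Carbonation is complete: Jan 19, 2016 + 4 days = Jan 23, 2016.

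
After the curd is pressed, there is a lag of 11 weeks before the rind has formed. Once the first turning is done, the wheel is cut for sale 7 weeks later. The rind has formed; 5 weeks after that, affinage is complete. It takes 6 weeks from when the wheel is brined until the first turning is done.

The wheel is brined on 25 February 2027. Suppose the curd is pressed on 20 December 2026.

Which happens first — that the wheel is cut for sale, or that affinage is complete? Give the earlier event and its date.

The wheel is brined: Feb 25, 2027.
The first turning is done: Feb 25, 2027 + 6 weeks = Apr 8, 2027.
The wheel is cut for sale: Apr 8, 2027 + 7 weeks = May 27, 2027.
The curd is pressed: Dec 20, 2026.
The rind has formed: Dec 20, 2026 + 11 weeks = Mar 7, 2027.
Affinage is complete: Mar 7, 2027 + 5 weeks = Apr 11, 2027.
Comparing: the wheel is cut for sale on May 27, 2027 vs affinage is complete on Apr 11, 2027. Earlier: affinage is complete.

Affinage is complete — 11 April 2027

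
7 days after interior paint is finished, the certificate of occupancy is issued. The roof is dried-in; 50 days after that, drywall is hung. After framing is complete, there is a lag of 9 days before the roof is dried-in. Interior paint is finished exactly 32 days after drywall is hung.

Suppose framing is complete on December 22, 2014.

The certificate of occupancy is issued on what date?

Framing is complete: Dec 22, 2014.
The roof is dried-in: Dec 22, 2014 + 9 days = Dec 31, 2014.
Drywall is hung: Dec 31, 2014 + 50 days = Feb 19, 2015.
Interior paint is finished: Feb 19, 2015 + 32 days = Mar 23, 2015.
The certificate of occupancy is issued: Mar 23, 2015 + 7 days = Mar 30, 2015.

March 30, 2015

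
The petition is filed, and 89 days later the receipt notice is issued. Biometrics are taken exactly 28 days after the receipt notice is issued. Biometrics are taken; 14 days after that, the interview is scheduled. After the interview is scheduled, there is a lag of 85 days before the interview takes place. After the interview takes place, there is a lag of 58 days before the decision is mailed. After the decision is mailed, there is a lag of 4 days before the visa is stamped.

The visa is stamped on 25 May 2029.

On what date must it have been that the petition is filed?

20 August 2028

The visa is stamped: May 25, 2029.
The decision is mailed: May 25, 2029 − 4 days = May 21, 2029.
The interview takes place: May 21, 2029 − 58 days = Mar 24, 2029.
The interview is scheduled: Mar 24, 2029 − 85 days = Dec 29, 2028.
Biometrics are taken: Dec 29, 2028 − 14 days = Dec 15, 2028.
The receipt notice is issued: Dec 15, 2028 − 28 days = Nov 17, 2028.
The petition is filed: Nov 17, 2028 − 89 days = Aug 20, 2028.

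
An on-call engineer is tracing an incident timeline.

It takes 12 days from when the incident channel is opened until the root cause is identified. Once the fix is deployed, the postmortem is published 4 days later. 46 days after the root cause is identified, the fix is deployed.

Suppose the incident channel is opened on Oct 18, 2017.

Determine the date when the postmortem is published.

The incident channel is opened: Oct 18, 2017.
The root cause is identified: Oct 18, 2017 + 12 days = Oct 30, 2017.
The fix is deployed: Oct 30, 2017 + 46 days = Dec 15, 2017.
The postmortem is published: Dec 15, 2017 + 4 days = Dec 19, 2017.

Dec 19, 2017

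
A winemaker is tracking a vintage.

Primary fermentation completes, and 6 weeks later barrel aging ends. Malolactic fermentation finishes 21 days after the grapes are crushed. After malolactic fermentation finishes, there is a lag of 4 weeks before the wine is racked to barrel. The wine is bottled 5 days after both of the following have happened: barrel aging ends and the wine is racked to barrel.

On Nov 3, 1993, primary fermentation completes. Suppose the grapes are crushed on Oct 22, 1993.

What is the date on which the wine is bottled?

Dec 20, 1993

Primary fermentation completes: Nov 3, 1993.
Barrel aging ends: Nov 3, 1993 + 6 weeks = Dec 15, 1993.
The grapes are crushed: Oct 22, 1993.
Malolactic fermentation finishes: Oct 22, 1993 + 21 days = Nov 12, 1993.
The wine is racked to barrel: Nov 12, 1993 + 4 weeks = Dec 10, 1993.
Both prerequisites met — barrel aging ends (Dec 15, 1993), the wine is racked to barrel (Dec 10, 1993); the later is Dec 15, 1993.
The wine is bottled: Dec 15, 1993 + 5 days = Dec 20, 1993.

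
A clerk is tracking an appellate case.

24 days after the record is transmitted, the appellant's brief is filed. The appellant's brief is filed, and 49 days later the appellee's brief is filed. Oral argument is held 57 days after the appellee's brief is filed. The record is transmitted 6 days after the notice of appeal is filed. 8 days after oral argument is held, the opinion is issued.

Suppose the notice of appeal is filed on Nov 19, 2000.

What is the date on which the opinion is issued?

Apr 12, 2001

The notice of appeal is filed: Nov 19, 2000.
The record is transmitted: Nov 19, 2000 + 6 days = Nov 25, 2000.
The appellant's brief is filed: Nov 25, 2000 + 24 days = Dec 19, 2000.
The appellee's brief is filed: Dec 19, 2000 + 49 days = Feb 6, 2001.
Oral argument is held: Feb 6, 2001 + 57 days = Apr 4, 2001.
The opinion is issued: Apr 4, 2001 + 8 days = Apr 12, 2001.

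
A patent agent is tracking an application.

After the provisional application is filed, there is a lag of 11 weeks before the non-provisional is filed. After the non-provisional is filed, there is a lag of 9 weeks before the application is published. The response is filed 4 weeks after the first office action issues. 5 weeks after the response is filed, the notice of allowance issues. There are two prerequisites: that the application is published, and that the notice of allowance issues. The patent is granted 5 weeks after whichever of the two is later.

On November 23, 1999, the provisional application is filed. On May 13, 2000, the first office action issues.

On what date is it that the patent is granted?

The provisional application is filed: Nov 23, 1999.
The non-provisional is filed: Nov 23, 1999 + 11 weeks = Feb 8, 2000.
The application is published: Feb 8, 2000 + 9 weeks = Apr 11, 2000.
The first office action issues: May 13, 2000.
The response is filed: May 13, 2000 + 4 weeks = Jun 10, 2000.
The notice of allowance issues: Jun 10, 2000 + 5 weeks = Jul 15, 2000.
Both prerequisites met — the application is published (Apr 11, 2000), the notice of allowance issues (Jul 15, 2000); the later is Jul 15, 2000.
The patent is granted: Jul 15, 2000 + 5 weeks = Aug 19, 2000.

August 19, 2000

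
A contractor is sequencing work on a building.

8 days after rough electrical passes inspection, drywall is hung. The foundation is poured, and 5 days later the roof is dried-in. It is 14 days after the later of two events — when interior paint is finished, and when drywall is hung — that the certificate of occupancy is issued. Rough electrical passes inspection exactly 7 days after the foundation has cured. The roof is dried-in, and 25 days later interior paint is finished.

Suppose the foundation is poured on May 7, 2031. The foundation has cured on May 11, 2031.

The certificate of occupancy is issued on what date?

Jun 20, 2031

The foundation is poured: May 7, 2031.
The roof is dried-in: May 7, 2031 + 5 days = May 12, 2031.
Interior paint is finished: May 12, 2031 + 25 days = Jun 6, 2031.
The foundation has cured: May 11, 2031.
Rough electrical passes inspection: May 11, 2031 + 7 days = May 18, 2031.
Drywall is hung: May 18, 2031 + 8 days = May 26, 2031.
Both prerequisites met — interior paint is finished (Jun 6, 2031), drywall is hung (May 26, 2031); the later is Jun 6, 2031.
The certificate of occupancy is issued: Jun 6, 2031 + 14 days = Jun 20, 2031.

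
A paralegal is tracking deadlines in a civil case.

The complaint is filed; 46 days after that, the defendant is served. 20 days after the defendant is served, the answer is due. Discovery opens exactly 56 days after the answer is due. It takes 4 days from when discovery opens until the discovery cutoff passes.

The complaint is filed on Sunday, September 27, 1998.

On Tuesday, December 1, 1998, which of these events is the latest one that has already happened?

The defendant is served

The complaint is filed: Sep 27, 1998.
The defendant is served: Sep 27, 1998 + 46 days = Nov 12, 1998.
The answer is due: Nov 12, 1998 + 20 days = Dec 2, 1998.
Discovery opens: Dec 2, 1998 + 56 days = Jan 27, 1999.
The discovery cutoff passes: Jan 27, 1999 + 4 days = Jan 31, 1999.
Dec 1, 1998 falls between when the defendant is served (Nov 12, 1998) and when the answer is due (Dec 2, 1998).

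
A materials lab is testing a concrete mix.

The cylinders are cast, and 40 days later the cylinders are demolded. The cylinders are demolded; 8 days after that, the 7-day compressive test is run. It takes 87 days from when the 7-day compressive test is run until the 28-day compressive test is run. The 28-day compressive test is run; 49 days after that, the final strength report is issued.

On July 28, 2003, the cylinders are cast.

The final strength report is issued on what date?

The cylinders are cast: Jul 28, 2003.
The cylinders are demolded: Jul 28, 2003 + 40 days = Sep 6, 2003.
The 7-day compressive test is run: Sep 6, 2003 + 8 days = Sep 14, 2003.
The 28-day compressive test is run: Sep 14, 2003 + 87 days = Dec 10, 2003.
The final strength report is issued: Dec 10, 2003 + 49 days = Jan 28, 2004.

January 28, 2004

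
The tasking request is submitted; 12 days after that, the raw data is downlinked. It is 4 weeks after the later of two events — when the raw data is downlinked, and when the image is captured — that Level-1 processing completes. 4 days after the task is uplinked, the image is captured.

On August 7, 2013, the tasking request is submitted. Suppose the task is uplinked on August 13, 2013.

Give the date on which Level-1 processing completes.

September 16, 2013

The tasking request is submitted: Aug 7, 2013.
The raw data is downlinked: Aug 7, 2013 + 12 days = Aug 19, 2013.
The task is uplinked: Aug 13, 2013.
The image is captured: Aug 13, 2013 + 4 days = Aug 17, 2013.
Both prerequisites met — the raw data is downlinked (Aug 19, 2013), the image is captured (Aug 17, 2013); the later is Aug 19, 2013.
Level-1 processing completes: Aug 19, 2013 + 4 weeks = Sep 16, 2013.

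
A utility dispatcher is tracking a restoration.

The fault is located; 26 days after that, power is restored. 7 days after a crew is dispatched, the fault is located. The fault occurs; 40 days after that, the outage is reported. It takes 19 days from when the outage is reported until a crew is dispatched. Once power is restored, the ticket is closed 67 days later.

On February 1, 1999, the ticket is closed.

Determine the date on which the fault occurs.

August 26, 1998

The ticket is closed: Feb 1, 1999.
Power is restored: Feb 1, 1999 − 67 days = Nov 26, 1998.
The fault is located: Nov 26, 1998 − 26 days = Oct 31, 1998.
A crew is dispatched: Oct 31, 1998 − 7 days = Oct 24, 1998.
The outage is reported: Oct 24, 1998 − 19 days = Oct 5, 1998.
The fault occurs: Oct 5, 1998 − 40 days = Aug 26, 1998.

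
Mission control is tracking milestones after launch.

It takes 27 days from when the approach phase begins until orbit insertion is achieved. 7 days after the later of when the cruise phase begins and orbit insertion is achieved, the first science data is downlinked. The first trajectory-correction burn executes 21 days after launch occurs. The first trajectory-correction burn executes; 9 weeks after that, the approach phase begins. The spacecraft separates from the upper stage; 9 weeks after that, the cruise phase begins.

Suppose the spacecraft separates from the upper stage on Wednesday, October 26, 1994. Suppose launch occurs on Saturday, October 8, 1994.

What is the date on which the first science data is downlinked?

Friday, February 3, 1995

The spacecraft separates from the upper stage: Oct 26, 1994.
The cruise phase begins: Oct 26, 1994 + 9 weeks = Dec 28, 1994.
Launch occurs: Oct 8, 1994.
The first trajectory-correction burn executes: Oct 8, 1994 + 21 days = Oct 29, 1994.
The approach phase begins: Oct 29, 1994 + 9 weeks = Dec 31, 1994.
Orbit insertion is achieved: Dec 31, 1994 + 27 days = Jan 27, 1995.
Both prerequisites met — the cruise phase begins (Dec 28, 1994), orbit insertion is achieved (Jan 27, 1995); the later is Jan 27, 1995.
The first science data is downlinked: Jan 27, 1995 + 7 days = Feb 3, 1995.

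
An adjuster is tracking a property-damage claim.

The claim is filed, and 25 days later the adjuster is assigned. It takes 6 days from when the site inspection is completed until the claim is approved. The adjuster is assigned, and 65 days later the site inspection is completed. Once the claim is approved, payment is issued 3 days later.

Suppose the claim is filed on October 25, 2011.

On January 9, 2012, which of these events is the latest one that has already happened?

The adjuster is assigned

The claim is filed: Oct 25, 2011.
The adjuster is assigned: Oct 25, 2011 + 25 days = Nov 19, 2011.
The site inspection is completed: Nov 19, 2011 + 65 days = Jan 23, 2012.
The claim is approved: Jan 23, 2012 + 6 days = Jan 29, 2012.
Payment is issued: Jan 29, 2012 + 3 days = Feb 1, 2012.
Jan 9, 2012 falls between when the adjuster is assigned (Nov 19, 2011) and when the site inspection is completed (Jan 23, 2012).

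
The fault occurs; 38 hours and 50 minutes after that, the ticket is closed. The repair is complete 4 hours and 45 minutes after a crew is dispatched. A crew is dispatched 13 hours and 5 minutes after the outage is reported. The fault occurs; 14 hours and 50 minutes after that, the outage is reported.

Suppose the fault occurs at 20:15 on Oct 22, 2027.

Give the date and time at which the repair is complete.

The fault occurs: 20:15 Oct 22, 2027.
The outage is reported: 20:15 Oct 22, 2027 + 14h50m = 11:05 Oct 23, 2027.
A crew is dispatched: 11:05 Oct 23, 2027 + 13h05m = 00:10 Oct 24, 2027.
The repair is complete: 00:10 Oct 24, 2027 + 4h45m = 04:55 Oct 24, 2027.

04:55 on Oct 24, 2027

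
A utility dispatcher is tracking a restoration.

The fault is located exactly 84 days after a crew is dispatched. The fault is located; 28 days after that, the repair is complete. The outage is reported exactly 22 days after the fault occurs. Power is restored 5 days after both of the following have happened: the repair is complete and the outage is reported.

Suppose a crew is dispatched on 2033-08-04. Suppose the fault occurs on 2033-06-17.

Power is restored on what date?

A crew is dispatched: Aug 4, 2033.
The fault is located: Aug 4, 2033 + 84 days = Oct 27, 2033.
The repair is complete: Oct 27, 2033 + 28 days = Nov 24, 2033.
The fault occurs: Jun 17, 2033.
The outage is reported: Jun 17, 2033 + 22 days = Jul 9, 2033.
Both prerequisites met — the repair is complete (Nov 24, 2033), the outage is reported (Jul 9, 2033); the later is Nov 24, 2033.
Power is restored: Nov 24, 2033 + 5 days = Nov 29, 2033.

2033-11-29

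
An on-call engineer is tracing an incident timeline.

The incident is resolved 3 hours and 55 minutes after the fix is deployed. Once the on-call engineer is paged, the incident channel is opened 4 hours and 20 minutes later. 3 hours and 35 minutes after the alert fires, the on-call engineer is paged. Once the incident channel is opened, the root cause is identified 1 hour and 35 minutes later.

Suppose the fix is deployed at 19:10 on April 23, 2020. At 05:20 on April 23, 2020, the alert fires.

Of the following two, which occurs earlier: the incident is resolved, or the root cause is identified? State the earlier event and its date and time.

The fix is deployed: 19:10 Apr 23, 2020.
The incident is resolved: 19:10 Apr 23, 2020 + 3h55m = 23:05 Apr 23, 2020.
The alert fires: 05:20 Apr 23, 2020.
The on-call engineer is paged: 05:20 Apr 23, 2020 + 3h35m = 08:55 Apr 23, 2020.
The incident channel is opened: 08:55 Apr 23, 2020 + 4h20m = 13:15 Apr 23, 2020.
The root cause is identified: 13:15 Apr 23, 2020 + 1h35m = 14:50 Apr 23, 2020.
Comparing: the incident is resolved at 23:05 Apr 23, 2020 vs the root cause is identified at 14:50 Apr 23, 2020. Earlier: the root cause is identified.

The root cause is identified — 14:50 on April 23, 2020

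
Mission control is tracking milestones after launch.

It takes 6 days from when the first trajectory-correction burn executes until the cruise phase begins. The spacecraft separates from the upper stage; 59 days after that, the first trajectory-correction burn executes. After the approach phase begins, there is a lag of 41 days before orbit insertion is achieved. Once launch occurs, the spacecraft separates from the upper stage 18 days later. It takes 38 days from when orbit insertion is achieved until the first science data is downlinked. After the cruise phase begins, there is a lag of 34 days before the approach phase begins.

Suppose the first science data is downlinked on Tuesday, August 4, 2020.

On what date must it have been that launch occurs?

Tuesday, January 21, 2020

The first science data is downlinked: Aug 4, 2020.
Orbit insertion is achieved: Aug 4, 2020 − 38 days = Jun 27, 2020.
The approach phase begins: Jun 27, 2020 − 41 days = May 17, 2020.
The cruise phase begins: May 17, 2020 − 34 days = Apr 13, 2020.
The first trajectory-correction burn executes: Apr 13, 2020 − 6 days = Apr 7, 2020.
The spacecraft separates from the upper stage: Apr 7, 2020 − 59 days = Feb 8, 2020.
Launch occurs: Feb 8, 2020 − 18 days = Jan 21, 2020.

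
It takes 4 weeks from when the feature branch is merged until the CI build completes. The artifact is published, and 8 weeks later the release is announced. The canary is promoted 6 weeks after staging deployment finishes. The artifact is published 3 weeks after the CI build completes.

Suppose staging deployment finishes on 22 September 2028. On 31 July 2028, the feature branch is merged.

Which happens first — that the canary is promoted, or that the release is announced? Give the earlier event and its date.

The canary is promoted — 3 November 2028

Staging deployment finishes: Sep 22, 2028.
The canary is promoted: Sep 22, 2028 + 6 weeks = Nov 3, 2028.
The feature branch is merged: Jul 31, 2028.
The CI build completes: Jul 31, 2028 + 4 weeks = Aug 28, 2028.
The artifact is published: Aug 28, 2028 + 3 weeks = Sep 18, 2028.
The release is announced: Sep 18, 2028 + 8 weeks = Nov 13, 2028.
Comparing: the canary is promoted on Nov 3, 2028 vs the release is announced on Nov 13, 2028. Earlier: the canary is promoted.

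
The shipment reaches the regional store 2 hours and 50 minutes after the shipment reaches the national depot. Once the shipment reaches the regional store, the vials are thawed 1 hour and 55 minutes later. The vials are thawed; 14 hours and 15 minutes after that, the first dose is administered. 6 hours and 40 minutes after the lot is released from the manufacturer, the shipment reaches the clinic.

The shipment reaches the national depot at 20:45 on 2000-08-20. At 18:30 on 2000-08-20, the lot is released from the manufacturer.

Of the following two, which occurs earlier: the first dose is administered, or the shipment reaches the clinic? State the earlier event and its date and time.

The shipment reaches the clinic — 01:10 on 2000-08-21

The shipment reaches the national depot: 20:45 Aug 20, 2000.
The shipment reaches the regional store: 20:45 Aug 20, 2000 + 2h50m = 23:35 Aug 20, 2000.
The vials are thawed: 23:35 Aug 20, 2000 + 1h55m = 01:30 Aug 21, 2000.
The first dose is administered: 01:30 Aug 21, 2000 + 14h15m = 15:45 Aug 21, 2000.
The lot is released from the manufacturer: 18:30 Aug 20, 2000.
The shipment reaches the clinic: 18:30 Aug 20, 2000 + 6h40m = 01:10 Aug 21, 2000.
Comparing: the first dose is administered at 15:45 Aug 21, 2000 vs the shipment reaches the clinic at 01:10 Aug 21, 2000. Earlier: the shipment reaches the clinic.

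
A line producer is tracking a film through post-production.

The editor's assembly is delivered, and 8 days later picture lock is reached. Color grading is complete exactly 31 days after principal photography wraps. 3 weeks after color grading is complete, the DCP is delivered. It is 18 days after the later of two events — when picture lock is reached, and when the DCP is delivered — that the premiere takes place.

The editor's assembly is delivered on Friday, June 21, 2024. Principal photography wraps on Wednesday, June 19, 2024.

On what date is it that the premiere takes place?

Wednesday, August 28, 2024

The editor's assembly is delivered: Jun 21, 2024.
Picture lock is reached: Jun 21, 2024 + 8 days = Jun 29, 2024.
Principal photography wraps: Jun 19, 2024.
Color grading is complete: Jun 19, 2024 + 31 days = Jul 20, 2024.
The DCP is delivered: Jul 20, 2024 + 3 weeks = Aug 10, 2024.
Both prerequisites met — picture lock is reached (Jun 29, 2024), the DCP is delivered (Aug 10, 2024); the later is Aug 10, 2024.
The premiere takes place: Aug 10, 2024 + 18 days = Aug 28, 2024.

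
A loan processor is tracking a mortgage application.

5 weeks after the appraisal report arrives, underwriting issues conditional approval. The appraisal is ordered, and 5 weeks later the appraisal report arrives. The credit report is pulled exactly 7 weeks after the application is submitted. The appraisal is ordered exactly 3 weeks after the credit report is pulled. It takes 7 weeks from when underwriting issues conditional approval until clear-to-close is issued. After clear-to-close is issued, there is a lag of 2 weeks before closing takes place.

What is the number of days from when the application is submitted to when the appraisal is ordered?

70 days

Causal path: the application is submitted → the credit report is pulled → the appraisal is ordered.
Total delay along the path: 7 + 3 weeks = 10 weeks = 70 days.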